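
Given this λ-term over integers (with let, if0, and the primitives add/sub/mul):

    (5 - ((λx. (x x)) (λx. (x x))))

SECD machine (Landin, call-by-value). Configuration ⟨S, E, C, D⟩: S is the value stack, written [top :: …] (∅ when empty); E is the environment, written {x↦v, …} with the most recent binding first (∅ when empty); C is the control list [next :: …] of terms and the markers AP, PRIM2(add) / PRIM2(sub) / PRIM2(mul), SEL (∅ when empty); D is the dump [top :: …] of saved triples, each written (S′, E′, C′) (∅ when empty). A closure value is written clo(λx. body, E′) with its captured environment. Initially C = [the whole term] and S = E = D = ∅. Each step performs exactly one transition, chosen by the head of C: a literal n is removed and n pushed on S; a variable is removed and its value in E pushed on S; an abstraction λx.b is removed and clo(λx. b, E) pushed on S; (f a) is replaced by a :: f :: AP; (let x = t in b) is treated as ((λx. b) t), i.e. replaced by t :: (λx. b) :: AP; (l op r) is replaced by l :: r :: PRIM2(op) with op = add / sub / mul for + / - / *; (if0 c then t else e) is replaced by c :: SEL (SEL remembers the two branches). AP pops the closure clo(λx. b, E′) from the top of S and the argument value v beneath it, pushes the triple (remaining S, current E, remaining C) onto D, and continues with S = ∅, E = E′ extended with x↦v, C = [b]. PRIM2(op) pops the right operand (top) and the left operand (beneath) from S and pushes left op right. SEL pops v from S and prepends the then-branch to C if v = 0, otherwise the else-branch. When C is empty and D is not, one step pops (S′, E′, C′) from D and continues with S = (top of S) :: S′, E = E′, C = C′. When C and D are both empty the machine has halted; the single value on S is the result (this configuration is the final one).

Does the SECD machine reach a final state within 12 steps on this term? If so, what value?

Answer: DIVERGES (no final state within 12 steps)

Derivation:
t=0: [S=∅ | E=∅ | C=[(5 - ((λx. (x x)) (λx. (x x))))] | D=∅]
t=1: [S=∅ | E=∅ | C=[5 :: ((λx. (x x)) (λx. (x x))) :: PRIM2(sub)] | D=∅]
t=2: [S=[5] | E=∅ | C=[((λx. (x x)) (λx. (x x))) :: PRIM2(sub)] | D=∅]
t=3: [S=[5] | E=∅ | C=[(λx. (x x)) :: (λx. (x x)) :: AP :: PRIM2(sub)] | D=∅]
t=4: [S=[clo(λx. (x x), ∅) :: 5] | E=∅ | C=[(λx. (x x)) :: AP :: PRIM2(sub)] | D=∅]
t=5: [S=[clo(λx. (x x), ∅) :: clo(λx. (x x), ∅) :: 5] | E=∅ | C=[AP :: PRIM2(sub)] | D=∅]
t=6: [S=∅ | E={x↦clo(λx. (x x), ∅)} | C=[(x x)] | D=[([5], ∅, [PRIM2(sub)])]]
t=7: [S=∅ | E={x↦clo(λx. (x x), ∅)} | C=[x :: x :: AP] | D=[([5], ∅, [PRIM2(sub)])]]
t=8: [S=[clo(λx. (x x), ∅)] | E={x↦clo(λx. (x x), ∅)} | C=[x :: AP] | D=[([5], ∅, [PRIM2(sub)])]]
t=9: [S=[clo(λx. (x x), ∅) :: clo(λx. (x x), ∅)] | E={x↦clo(λx. (x x), ∅)} | C=[AP] | D=[([5], ∅, [PRIM2(sub)])]]
t=10: [S=∅ | E={x↦clo(λx. (x x), ∅)} | C=[(x x)] | D=[(∅, {x↦clo(λx. (x x), ∅)}, ∅) :: ([5], ∅, [PRIM2(sub)])]]
t=11: [S=∅ | E={x↦clo(λx. (x x), ∅)} | C=[x :: x :: AP] | D=[(∅, {x↦clo(λx. (x x), ∅)}, ∅) :: ([5], ∅, [PRIM2(sub)])]]
t=12: [S=[clo(λx. (x x), ∅)] | E={x↦clo(λx. (x x), ∅)} | C=[x :: AP] | D=[(∅, {x↦clo(λx. (x x), ∅)}, ∅) :: ([5], ∅, [PRIM2(sub)])]]
→ 12 transitions taken and the configuration is still not final: no result within 12 steps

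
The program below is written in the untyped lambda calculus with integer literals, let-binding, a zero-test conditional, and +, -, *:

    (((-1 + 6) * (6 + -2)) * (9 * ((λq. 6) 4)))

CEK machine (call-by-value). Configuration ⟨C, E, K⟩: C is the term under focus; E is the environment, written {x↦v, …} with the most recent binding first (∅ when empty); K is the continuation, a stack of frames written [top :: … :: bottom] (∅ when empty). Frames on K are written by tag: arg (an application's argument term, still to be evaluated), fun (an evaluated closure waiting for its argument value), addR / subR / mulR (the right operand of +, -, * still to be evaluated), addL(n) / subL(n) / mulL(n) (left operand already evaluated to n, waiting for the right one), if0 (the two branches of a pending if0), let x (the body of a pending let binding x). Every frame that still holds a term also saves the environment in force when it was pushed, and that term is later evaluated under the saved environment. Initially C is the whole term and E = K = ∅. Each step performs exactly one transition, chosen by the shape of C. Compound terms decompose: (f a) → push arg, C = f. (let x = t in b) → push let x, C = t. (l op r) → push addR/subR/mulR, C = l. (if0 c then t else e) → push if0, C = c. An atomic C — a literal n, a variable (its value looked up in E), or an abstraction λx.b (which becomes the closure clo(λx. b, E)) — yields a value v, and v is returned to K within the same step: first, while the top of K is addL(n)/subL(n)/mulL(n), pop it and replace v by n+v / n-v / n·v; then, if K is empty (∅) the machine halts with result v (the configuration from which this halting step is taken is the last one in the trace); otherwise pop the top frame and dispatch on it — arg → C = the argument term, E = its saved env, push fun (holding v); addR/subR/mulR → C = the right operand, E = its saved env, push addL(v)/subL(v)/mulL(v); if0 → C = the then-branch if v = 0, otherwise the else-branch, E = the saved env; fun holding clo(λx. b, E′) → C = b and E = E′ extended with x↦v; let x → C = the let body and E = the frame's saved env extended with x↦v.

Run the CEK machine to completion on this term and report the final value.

step 0: [C=(((-1 + 6) * (6 + -2)) * (9 * ((λq. 6) 4))) | E=∅ | K=∅]
step 1: [C=((-1 + 6) * (6 + -2)) | E=∅ | K=[mulR]]
step 2: [C=(-1 + 6) | E=∅ | K=[mulR :: mulR]]
step 3: [C=-1 | E=∅ | K=[addR :: mulR :: mulR]]
step 4: [C=6 | E=∅ | K=[addL(-1) :: mulR :: mulR]]
step 5: [C=(6 + -2) | E=∅ | K=[mulL(5) :: mulR]]
step 6: [C=6 | E=∅ | K=[addR :: mulL(5) :: mulR]]
step 7: [C=-2 | E=∅ | K=[addL(6) :: mulL(5) :: mulR]]
step 8: [C=(9 * ((λq. 6) 4)) | E=∅ | K=[mulL(20)]]
step 9: [C=9 | E=∅ | K=[mulR :: mulL(20)]]
step 10: [C=((λq. 6) 4) | E=∅ | K=[mulL(9) :: mulL(20)]]
step 11: [C=(λq. 6) | E=∅ | K=[arg :: mulL(9) :: mulL(20)]]
step 12: [C=4 | E=∅ | K=[fun :: mulL(9) :: mulL(20)]]
step 13: [C=6 | E={q↦4} | K=[mulL(9) :: mulL(20)]]
→ final value 1080

Answer: 1080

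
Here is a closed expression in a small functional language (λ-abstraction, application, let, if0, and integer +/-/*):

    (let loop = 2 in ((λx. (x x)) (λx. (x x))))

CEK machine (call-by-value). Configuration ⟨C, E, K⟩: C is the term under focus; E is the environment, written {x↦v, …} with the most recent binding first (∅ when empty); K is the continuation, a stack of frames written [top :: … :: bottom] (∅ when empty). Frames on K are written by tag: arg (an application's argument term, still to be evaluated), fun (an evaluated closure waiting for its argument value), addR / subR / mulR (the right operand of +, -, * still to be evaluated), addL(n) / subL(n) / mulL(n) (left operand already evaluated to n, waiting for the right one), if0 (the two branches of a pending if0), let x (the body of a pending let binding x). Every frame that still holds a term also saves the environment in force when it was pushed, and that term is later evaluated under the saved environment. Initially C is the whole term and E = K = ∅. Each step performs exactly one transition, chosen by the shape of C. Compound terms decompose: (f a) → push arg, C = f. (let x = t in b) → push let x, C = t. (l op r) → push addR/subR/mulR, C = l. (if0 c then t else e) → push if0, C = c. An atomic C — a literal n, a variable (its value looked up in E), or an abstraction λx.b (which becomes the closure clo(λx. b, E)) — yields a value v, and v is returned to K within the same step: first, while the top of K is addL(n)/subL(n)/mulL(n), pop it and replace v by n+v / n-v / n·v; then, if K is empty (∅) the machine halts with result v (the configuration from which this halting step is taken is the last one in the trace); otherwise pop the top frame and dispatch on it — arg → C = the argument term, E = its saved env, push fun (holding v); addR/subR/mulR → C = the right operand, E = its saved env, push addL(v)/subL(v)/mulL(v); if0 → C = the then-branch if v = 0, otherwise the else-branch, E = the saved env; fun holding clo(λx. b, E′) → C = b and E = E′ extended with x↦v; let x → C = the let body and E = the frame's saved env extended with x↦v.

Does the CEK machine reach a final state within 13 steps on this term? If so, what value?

t=0: ⟨C=(let loop = 2 in ((λx. (x x)) (λx. (x x)))); E=∅; K=∅⟩
t=1: ⟨C=2; E=∅; K=[let loop]⟩
t=2: ⟨C=((λx. (x x)) (λx. (x x))); E={loop↦2}; K=∅⟩
t=3: ⟨C=(λx. (x x)); E={loop↦2}; K=[arg]⟩
t=4: ⟨C=(λx. (x x)); E={loop↦2}; K=[fun]⟩
t=5: ⟨C=(x x); E={x↦clo(λx. (x x), {loop↦2}), loop↦2}; K=∅⟩
t=6: ⟨C=x; E={x↦clo(λx. (x x), {loop↦2}), loop↦2}; K=[arg]⟩
t=7: ⟨C=x; E={x↦clo(λx. (x x), {loop↦2}), loop↦2}; K=[fun]⟩
… configuration repeats with period 3 (steps 5–7 recur indefinitely) …

Answer: DIVERGES (no final state within 13 steps)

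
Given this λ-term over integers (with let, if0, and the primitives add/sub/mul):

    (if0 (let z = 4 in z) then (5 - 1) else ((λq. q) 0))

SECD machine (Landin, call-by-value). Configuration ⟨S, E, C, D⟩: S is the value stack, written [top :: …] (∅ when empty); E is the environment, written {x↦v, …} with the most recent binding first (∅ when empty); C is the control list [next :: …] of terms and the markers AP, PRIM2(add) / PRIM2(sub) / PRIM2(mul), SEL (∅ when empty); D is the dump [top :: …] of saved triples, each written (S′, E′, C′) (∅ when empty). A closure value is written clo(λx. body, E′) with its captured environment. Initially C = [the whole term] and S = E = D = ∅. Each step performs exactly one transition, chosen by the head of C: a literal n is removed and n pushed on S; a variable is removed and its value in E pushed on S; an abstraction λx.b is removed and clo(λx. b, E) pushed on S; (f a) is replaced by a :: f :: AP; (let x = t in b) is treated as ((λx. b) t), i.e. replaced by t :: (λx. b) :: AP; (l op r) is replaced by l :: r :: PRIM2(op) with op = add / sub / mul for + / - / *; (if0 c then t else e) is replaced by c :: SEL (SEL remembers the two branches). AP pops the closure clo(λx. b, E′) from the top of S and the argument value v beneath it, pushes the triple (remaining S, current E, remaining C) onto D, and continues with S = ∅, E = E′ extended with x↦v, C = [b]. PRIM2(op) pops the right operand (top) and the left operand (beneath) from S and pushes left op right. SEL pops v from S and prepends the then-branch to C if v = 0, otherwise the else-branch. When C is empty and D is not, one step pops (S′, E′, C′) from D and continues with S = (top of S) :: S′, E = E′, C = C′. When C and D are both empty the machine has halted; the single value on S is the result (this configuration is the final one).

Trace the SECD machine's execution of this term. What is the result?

[0] [S=∅ | E=∅ | C=[(if0 (let z = 4 in z) then (5 - 1) else ((λq. q) 0))] | D=∅]
[1] [S=∅ | E=∅ | C=[(let z = 4 in z) :: SEL] | D=∅]
[2] [S=∅ | E=∅ | C=[4 :: (λz. z) :: AP :: SEL] | D=∅]
[3] [S=[4] | E=∅ | C=[(λz. z) :: AP :: SEL] | D=∅]
[4] [S=[clo(λz. z, ∅) :: 4] | E=∅ | C=[AP :: SEL] | D=∅]
[5] [S=∅ | E={z↦4} | C=[z] | D=[(∅, ∅, [SEL])]]
[6] [S=[4] | E={z↦4} | C=∅ | D=[(∅, ∅, [SEL])]]
[7] [S=[4] | E=∅ | C=[SEL] | D=∅]
[8] [S=∅ | E=∅ | C=[((λq. q) 0)] | D=∅]
[9] [S=∅ | E=∅ | C=[0 :: (λq. q) :: AP] | D=∅]
[10] [S=[0] | E=∅ | C=[(λq. q) :: AP] | D=∅]
[11] [S=[clo(λq. q, ∅) :: 0] | E=∅ | C=[AP] | D=∅]
[12] [S=∅ | E={q↦0} | C=[q] | D=[(∅, ∅, ∅)]]
[13] [S=[0] | E={q↦0} | C=∅ | D=[(∅, ∅, ∅)]]
[14] [S=[0] | E=∅ | C=∅ | D=∅]
→ final value 0

Answer: 0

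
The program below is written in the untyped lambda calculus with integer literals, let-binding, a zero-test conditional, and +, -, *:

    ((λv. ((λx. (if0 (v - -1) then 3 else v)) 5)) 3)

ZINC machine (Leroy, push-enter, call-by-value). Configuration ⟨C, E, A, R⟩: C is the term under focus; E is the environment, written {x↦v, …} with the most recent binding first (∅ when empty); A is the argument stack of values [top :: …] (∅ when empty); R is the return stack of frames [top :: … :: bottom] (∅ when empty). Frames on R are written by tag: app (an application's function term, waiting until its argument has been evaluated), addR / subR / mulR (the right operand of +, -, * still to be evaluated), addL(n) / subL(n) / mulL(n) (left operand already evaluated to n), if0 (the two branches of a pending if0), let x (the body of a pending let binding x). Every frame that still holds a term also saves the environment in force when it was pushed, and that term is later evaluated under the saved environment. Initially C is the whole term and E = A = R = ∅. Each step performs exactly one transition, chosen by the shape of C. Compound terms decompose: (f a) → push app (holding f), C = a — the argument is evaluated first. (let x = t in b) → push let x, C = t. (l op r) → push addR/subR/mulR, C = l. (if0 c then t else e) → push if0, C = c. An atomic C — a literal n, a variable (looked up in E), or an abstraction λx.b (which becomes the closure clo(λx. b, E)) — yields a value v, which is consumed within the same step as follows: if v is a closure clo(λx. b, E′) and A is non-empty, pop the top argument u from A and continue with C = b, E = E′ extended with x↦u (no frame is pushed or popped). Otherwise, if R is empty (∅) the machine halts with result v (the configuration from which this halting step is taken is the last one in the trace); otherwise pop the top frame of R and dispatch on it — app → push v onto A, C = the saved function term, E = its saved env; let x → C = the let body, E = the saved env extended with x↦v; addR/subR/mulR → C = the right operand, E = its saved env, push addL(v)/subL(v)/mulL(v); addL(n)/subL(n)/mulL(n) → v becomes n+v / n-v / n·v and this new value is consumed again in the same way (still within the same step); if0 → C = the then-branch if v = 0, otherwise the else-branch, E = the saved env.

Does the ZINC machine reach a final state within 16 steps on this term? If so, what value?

Answer: 3

Execution trace:
step 0: <C=((λv. ((λx. (if0 (v - -1) then 3 else v)) 5)) 3), E=∅, A=∅, R=∅>
step 1: <C=3, E=∅, A=∅, R=[app]>
step 2: <C=(λv. ((λx. (if0 (v - -1) then 3 else v)) 5)), E=∅, A=[3], R=∅>
step 3: <C=((λx. (if0 (v - -1) then 3 else v)) 5), E={v↦3}, A=∅, R=∅>
step 4: <C=5, E={v↦3}, A=∅, R=[app]>
step 5: <C=(λx. (if0 (v - -1) then 3 else v)), E={v↦3}, A=[5], R=∅>
step 6: <C=(if0 (v - -1) then 3 else v), E={x↦5, v↦3}, A=∅, R=∅>
step 7: <C=(v - -1), E={x↦5, v↦3}, A=∅, R=[if0]>
step 8: <C=v, E={x↦5, v↦3}, A=∅, R=[subR :: if0]>
step 9: <C=-1, E={x↦5, v↦3}, A=∅, R=[subL(3) :: if0]>
step 10: <C=v, E={x↦5, v↦3}, A=∅, R=∅>
→ final value 3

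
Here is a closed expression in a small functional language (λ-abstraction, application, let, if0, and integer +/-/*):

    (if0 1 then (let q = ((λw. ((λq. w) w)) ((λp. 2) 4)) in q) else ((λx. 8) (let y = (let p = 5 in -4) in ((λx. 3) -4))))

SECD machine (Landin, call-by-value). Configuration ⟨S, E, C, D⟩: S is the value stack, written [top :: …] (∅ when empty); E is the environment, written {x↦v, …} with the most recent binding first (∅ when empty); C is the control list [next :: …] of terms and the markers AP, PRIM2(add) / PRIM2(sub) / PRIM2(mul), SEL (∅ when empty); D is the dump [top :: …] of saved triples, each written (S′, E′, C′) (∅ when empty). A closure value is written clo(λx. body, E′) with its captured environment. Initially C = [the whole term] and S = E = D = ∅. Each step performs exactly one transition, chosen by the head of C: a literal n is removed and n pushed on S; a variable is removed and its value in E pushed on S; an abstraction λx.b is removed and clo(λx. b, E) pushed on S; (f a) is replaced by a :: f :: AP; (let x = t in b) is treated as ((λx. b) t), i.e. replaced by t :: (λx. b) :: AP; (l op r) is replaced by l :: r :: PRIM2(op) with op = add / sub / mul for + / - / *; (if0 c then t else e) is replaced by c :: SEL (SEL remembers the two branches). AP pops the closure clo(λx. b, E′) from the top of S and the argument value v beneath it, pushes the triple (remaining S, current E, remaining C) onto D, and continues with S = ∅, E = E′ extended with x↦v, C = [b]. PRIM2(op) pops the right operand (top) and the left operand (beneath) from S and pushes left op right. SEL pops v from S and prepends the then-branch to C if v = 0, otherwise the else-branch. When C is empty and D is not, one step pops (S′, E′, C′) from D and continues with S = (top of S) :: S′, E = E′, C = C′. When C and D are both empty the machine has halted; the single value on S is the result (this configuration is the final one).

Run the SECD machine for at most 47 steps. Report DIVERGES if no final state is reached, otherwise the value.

step 0: [S=∅ | E=∅ | C=[(if0 1 then (let q = ((λw. ((λq. w) w)) ((λp. 2) 4)) in q) else ((λx. 8) (let y = (let p = 5 in -4) in ((λx. 3) -4))))] | D=∅]
step 1: [S=∅ | E=∅ | C=[1 :: SEL] | D=∅]
step 2: [S=[1] | E=∅ | C=[SEL] | D=∅]
step 3: [S=∅ | E=∅ | C=[((λx. 8) (let y = (let p = 5 in -4) in ((λx. 3) -4)))] | D=∅]
step 4: [S=∅ | E=∅ | C=[(let y = (let p = 5 in -4) in ((λx. 3) -4)) :: (λx. 8) :: AP] | D=∅]
step 5: [S=∅ | E=∅ | C=[(let p = 5 in -4) :: (λy. ((λx. 3) -4)) :: AP :: (λx. 8) :: AP] | D=∅]
step 6: [S=∅ | E=∅ | C=[5 :: (λp. -4) :: AP :: (λy. ((λx. 3) -4)) :: AP :: (λx. 8) :: AP] | D=∅]
step 7: [S=[5] | E=∅ | C=[(λp. -4) :: AP :: (λy. ((λx. 3) -4)) :: AP :: (λx. 8) :: AP] | D=∅]
step 8: [S=[clo(λp. -4, ∅) :: 5] | E=∅ | C=[AP :: (λy. ((λx. 3) -4)) :: AP :: (λx. 8) :: AP] | D=∅]
step 9: [S=∅ | E={p↦5} | C=[-4] | D=[(∅, ∅, [(λy. ((λx. 3) -4)) :: AP :: (λx. 8) :: AP])]]
step 10: [S=[-4] | E={p↦5} | C=∅ | D=[(∅, ∅, [(λy. ((λx. 3) -4)) :: AP :: (λx. 8) :: AP])]]
step 11: [S=[-4] | E=∅ | C=[(λy. ((λx. 3) -4)) :: AP :: (λx. 8) :: AP] | D=∅]
step 12: [S=[clo(λy. ((λx. 3) -4), ∅) :: -4] | E=∅ | C=[AP :: (λx. 8) :: AP] | D=∅]
step 13: [S=∅ | E={y↦-4} | C=[((λx. 3) -4)] | D=[(∅, ∅, [(λx. 8) :: AP])]]
step 14: [S=∅ | E={y↦-4} | C=[-4 :: (λx. 3) :: AP] | D=[(∅, ∅, [(λx. 8) :: AP])]]
step 15: [S=[-4] | E={y↦-4} | C=[(λx. 3) :: AP] | D=[(∅, ∅, [(λx. 8) :: AP])]]
step 16: [S=[clo(λx. 3, {y↦-4}) :: -4] | E={y↦-4} | C=[AP] | D=[(∅, ∅, [(λx. 8) :: AP])]]
step 17: [S=∅ | E={x↦-4, y↦-4} | C=[3] | D=[(∅, {y↦-4}, ∅) :: (∅, ∅, [(λx. 8) :: AP])]]
step 18: [S=[3] | E={x↦-4, y↦-4} | C=∅ | D=[(∅, {y↦-4}, ∅) :: (∅, ∅, [(λx. 8) :: AP])]]
step 19: [S=[3] | E={y↦-4} | C=∅ | D=[(∅, ∅, [(λx. 8) :: AP])]]
step 20: [S=[3] | E=∅ | C=[(λx. 8) :: AP] | D=∅]
step 21: [S=[clo(λx. 8, ∅) :: 3] | E=∅ | C=[AP] | D=∅]
step 22: [S=∅ | E={x↦3} | C=[8] | D=[(∅, ∅, ∅)]]
step 23: [S=[8] | E={x↦3} | C=∅ | D=[(∅, ∅, ∅)]]
step 24: [S=[8] | E=∅ | C=∅ | D=∅]
→ final value 8

Answer: 8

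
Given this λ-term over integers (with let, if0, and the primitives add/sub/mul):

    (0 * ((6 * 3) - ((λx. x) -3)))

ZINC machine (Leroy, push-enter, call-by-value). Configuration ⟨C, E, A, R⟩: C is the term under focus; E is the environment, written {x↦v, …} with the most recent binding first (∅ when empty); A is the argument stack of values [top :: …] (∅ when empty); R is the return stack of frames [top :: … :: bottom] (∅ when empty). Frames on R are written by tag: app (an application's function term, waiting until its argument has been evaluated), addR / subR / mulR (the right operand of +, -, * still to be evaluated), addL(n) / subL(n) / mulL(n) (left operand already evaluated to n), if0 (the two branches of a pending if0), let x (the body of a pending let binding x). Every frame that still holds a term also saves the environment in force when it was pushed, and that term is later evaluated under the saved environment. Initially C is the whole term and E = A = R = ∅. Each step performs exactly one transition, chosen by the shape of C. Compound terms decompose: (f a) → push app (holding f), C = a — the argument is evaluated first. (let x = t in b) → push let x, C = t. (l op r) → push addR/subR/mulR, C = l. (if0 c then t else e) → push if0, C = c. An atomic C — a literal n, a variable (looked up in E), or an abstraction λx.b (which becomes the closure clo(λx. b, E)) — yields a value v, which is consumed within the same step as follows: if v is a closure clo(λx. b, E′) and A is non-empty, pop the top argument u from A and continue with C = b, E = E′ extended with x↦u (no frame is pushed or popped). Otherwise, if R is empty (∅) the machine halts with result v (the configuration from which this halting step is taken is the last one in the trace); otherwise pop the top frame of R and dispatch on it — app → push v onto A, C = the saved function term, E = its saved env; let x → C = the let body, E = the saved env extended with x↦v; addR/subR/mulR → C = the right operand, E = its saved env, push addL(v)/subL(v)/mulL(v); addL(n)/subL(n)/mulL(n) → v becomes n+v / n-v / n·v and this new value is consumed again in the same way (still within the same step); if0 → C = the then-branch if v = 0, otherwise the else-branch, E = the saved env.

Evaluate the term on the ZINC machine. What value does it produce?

Answer: 0

Derivation:
0. [C=(0 * ((6 * 3) - ((λx. x) -3))) | E=∅ | A=∅ | R=∅]
1. [C=0 | E=∅ | A=∅ | R=[mulR]]
2. [C=((6 * 3) - ((λx. x) -3)) | E=∅ | A=∅ | R=[mulL(0)]]
3. [C=(6 * 3) | E=∅ | A=∅ | R=[subR :: mulL(0)]]
4. [C=6 | E=∅ | A=∅ | R=[mulR :: subR :: mulL(0)]]
5. [C=3 | E=∅ | A=∅ | R=[mulL(6) :: subR :: mulL(0)]]
6. [C=((λx. x) -3) | E=∅ | A=∅ | R=[subL(18) :: mulL(0)]]
7. [C=-3 | E=∅ | A=∅ | R=[app :: subL(18) :: mulL(0)]]
8. [C=(λx. x) | E=∅ | A=[-3] | R=[subL(18) :: mulL(0)]]
9. [C=x | E={x↦-3} | A=∅ | R=[subL(18) :: mulL(0)]]
→ final value 0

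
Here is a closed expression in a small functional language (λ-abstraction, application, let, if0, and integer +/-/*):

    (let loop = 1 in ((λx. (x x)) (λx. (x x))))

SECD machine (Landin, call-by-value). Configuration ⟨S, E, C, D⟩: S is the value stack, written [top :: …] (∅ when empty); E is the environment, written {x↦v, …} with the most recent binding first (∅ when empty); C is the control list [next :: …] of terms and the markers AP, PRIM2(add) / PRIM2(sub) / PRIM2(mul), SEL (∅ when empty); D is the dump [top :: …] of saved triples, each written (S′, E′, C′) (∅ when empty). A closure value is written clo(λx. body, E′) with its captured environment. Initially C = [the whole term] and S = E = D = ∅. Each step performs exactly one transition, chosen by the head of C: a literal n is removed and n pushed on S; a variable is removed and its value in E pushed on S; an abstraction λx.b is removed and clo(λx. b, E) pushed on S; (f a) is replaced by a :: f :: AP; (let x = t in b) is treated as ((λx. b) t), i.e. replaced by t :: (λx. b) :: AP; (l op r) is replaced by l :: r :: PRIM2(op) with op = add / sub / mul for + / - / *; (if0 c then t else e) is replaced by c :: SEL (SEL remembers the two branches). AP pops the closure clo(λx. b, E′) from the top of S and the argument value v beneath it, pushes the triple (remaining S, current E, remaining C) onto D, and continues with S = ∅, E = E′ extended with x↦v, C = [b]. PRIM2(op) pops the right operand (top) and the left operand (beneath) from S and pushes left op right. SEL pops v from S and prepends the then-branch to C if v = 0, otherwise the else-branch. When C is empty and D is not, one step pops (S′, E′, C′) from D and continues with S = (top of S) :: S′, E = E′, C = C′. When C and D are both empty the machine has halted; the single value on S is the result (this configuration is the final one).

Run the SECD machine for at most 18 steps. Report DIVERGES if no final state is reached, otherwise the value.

[0] ⟨S=∅; E=∅; C=[(let loop = 1 in ((λx. (x x)) (λx. (x x))))]; D=∅⟩
[1] ⟨S=∅; E=∅; C=[1 :: (λloop. ((λx. (x x)) (λx. (x x)))) :: AP]; D=∅⟩
[2] ⟨S=[1]; E=∅; C=[(λloop. ((λx. (x x)) (λx. (x x)))) :: AP]; D=∅⟩
[3] ⟨S=[clo(λloop. ((λx. (x x)) (λx. (x x))), ∅) :: 1]; E=∅; C=[AP]; D=∅⟩
[4] ⟨S=∅; E={loop↦1}; C=[((λx. (x x)) (λx. (x x)))]; D=[(∅, ∅, ∅)]⟩
[5] ⟨S=∅; E={loop↦1}; C=[(λx. (x x)) :: (λx. (x x)) :: AP]; D=[(∅, ∅, ∅)]⟩
[6] ⟨S=[clo(λx. (x x), {loop↦1})]; E={loop↦1}; C=[(λx. (x x)) :: AP]; D=[(∅, ∅, ∅)]⟩
[7] ⟨S=[clo(λx. (x x), {loop↦1}) :: clo(λx. (x x), {loop↦1})]; E={loop↦1}; C=[AP]; D=[(∅, ∅, ∅)]⟩
[8] ⟨S=∅; E={x↦clo(λx. (x x), {loop↦1}), loop↦1}; C=[(x x)]; D=[(∅, {loop↦1}, ∅) :: (∅, ∅, ∅)]⟩
[9] ⟨S=∅; E={x↦clo(λx. (x x), {loop↦1}), loop↦1}; C=[x :: x :: AP]; D=[(∅, {loop↦1}, ∅) :: (∅, ∅, ∅)]⟩
[10] ⟨S=[clo(λx. (x x), {loop↦1})]; E={x↦clo(λx. (x x), {loop↦1}), loop↦1}; C=[x :: AP]; D=[(∅, {loop↦1}, ∅) :: (∅, ∅, ∅)]⟩
[11] ⟨S=[clo(λx. (x x), {loop↦1}) :: clo(λx. (x x), {loop↦1})]; E={x↦clo(λx. (x x), {loop↦1}), loop↦1}; C=[AP]; D=[(∅, {loop↦1}, ∅) :: (∅, ∅, ∅)]⟩
[12] ⟨S=∅; E={x↦clo(λx. (x x), {loop↦1}), loop↦1}; C=[(x x)]; D=[(∅, {x↦clo(λx. (x x), {loop↦1}), loop↦1}, ∅) :: (∅, {loop↦1}, ∅) :: (∅, ∅, ∅)]⟩
[13] ⟨S=∅; E={x↦clo(λx. (x x), {loop↦1}), loop↦1}; C=[x :: x :: AP]; D=[(∅, {x↦clo(λx. (x x), {loop↦1}), loop↦1}, ∅) :: (∅, {loop↦1}, ∅) :: (∅, ∅, ∅)]⟩
[14] ⟨S=[clo(λx. (x x), {loop↦1})]; E={x↦clo(λx. (x x), {loop↦1}), loop↦1}; C=[x :: AP]; D=[(∅, {x↦clo(λx. (x x), {loop↦1}), loop↦1}, ∅) :: (∅, {loop↦1}, ∅) :: (∅, ∅, ∅)]⟩
[15] ⟨S=[clo(λx. (x x), {loop↦1}) :: clo(λx. (x x), {loop↦1})]; E={x↦clo(λx. (x x), {loop↦1}), loop↦1}; C=[AP]; D=[(∅, {x↦clo(λx. (x x), {loop↦1}), loop↦1}, ∅) :: (∅, {loop↦1}, ∅) :: (∅, ∅, ∅)]⟩
[16] ⟨S=∅; E={x↦clo(λx. (x x), {loop↦1}), loop↦1}; C=[(x x)]; D=[(∅, {x↦clo(λx. (x x), {loop↦1}), loop↦1}, ∅) :: (∅, {x↦clo(λx. (x x), {loop↦1}), loop↦1}, ∅) :: (∅, {loop↦1}, ∅) :: (∅, ∅, ∅)]⟩
[17] ⟨S=∅; E={x↦clo(λx. (x x), {loop↦1}), loop↦1}; C=[x :: x :: AP]; D=[(∅, {x↦clo(λx. (x x), {loop↦1}), loop↦1}, ∅) :: (∅, {x↦clo(λx. (x x), {loop↦1}), loop↦1}, ∅) :: (∅, {loop↦1}, ∅) :: (∅, ∅, ∅)]⟩
[18] ⟨S=[clo(λx. (x x), {loop↦1})]; E={x↦clo(λx. (x x), {loop↦1}), loop↦1}; C=[x :: AP]; D=[(∅, {x↦clo(λx. (x x), {loop↦1}), loop↦1}, ∅) :: (∅, {x↦clo(λx. (x x), {loop↦1}), loop↦1}, ∅) :: (∅, {loop↦1}, ∅) :: (∅, ∅, ∅)]⟩
→ 18 transitions taken and the configuration is still not final: no result within 18 steps

Answer: DIVERGES (no final state within 18 steps)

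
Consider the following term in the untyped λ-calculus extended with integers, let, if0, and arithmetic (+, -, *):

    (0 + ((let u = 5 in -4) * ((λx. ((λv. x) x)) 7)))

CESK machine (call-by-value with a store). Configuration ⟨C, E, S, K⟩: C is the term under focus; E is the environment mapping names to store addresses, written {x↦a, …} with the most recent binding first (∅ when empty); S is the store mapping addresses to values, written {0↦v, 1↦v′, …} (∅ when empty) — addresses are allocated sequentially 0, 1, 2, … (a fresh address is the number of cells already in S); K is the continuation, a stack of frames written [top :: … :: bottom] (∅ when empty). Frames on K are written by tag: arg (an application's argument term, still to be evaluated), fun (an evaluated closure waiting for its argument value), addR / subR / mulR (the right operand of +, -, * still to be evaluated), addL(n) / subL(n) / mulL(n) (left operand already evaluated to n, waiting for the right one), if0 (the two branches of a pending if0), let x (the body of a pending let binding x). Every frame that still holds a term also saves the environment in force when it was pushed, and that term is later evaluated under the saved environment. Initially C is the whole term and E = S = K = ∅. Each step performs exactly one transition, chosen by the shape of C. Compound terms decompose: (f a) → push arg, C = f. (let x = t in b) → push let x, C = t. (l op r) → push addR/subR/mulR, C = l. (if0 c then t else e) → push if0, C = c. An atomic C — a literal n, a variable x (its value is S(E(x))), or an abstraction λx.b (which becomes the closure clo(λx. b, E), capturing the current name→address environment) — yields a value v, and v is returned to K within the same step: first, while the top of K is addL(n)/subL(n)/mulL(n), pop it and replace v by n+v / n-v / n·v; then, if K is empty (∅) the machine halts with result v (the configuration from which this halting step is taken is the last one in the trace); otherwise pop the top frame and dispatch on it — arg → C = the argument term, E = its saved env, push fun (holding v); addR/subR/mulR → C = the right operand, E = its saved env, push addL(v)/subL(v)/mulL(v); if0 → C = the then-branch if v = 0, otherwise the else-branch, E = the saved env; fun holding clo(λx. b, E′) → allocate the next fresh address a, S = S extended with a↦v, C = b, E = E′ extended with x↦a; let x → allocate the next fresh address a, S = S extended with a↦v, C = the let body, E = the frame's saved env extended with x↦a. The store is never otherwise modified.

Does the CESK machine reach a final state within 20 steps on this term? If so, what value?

[0] ⟨C=(0 + ((let u = 5 in -4) * ((λx. ((λv. x) x)) 7))); E=∅; S=∅; K=∅⟩
[1] ⟨C=0; E=∅; S=∅; K=[addR]⟩
[2] ⟨C=((let u = 5 in -4) * ((λx. ((λv. x) x)) 7)); E=∅; S=∅; K=[addL(0)]⟩
[3] ⟨C=(let u = 5 in -4); E=∅; S=∅; K=[mulR :: addL(0)]⟩
[4] ⟨C=5; E=∅; S=∅; K=[let u :: mulR :: addL(0)]⟩
[5] ⟨C=-4; E={u↦0}; S={0↦5}; K=[mulR :: addL(0)]⟩
[6] ⟨C=((λx. ((λv. x) x)) 7); E=∅; S={0↦5}; K=[mulL(-4) :: addL(0)]⟩
[7] ⟨C=(λx. ((λv. x) x)); E=∅; S={0↦5}; K=[arg :: mulL(-4) :: addL(0)]⟩
[8] ⟨C=7; E=∅; S={0↦5}; K=[fun :: mulL(-4) :: addL(0)]⟩
[9] ⟨C=((λv. x) x); E={x↦1}; S={0↦5, 1↦7}; K=[mulL(-4) :: addL(0)]⟩
[10] ⟨C=(λv. x); E={x↦1}; S={0↦5, 1↦7}; K=[arg :: mulL(-4) :: addL(0)]⟩
[11] ⟨C=x; E={x↦1}; S={0↦5, 1↦7}; K=[fun :: mulL(-4) :: addL(0)]⟩
[12] ⟨C=x; E={v↦2, x↦1}; S={0↦5, 1↦7, 2↦7}; K=[mulL(-4) :: addL(0)]⟩
→ final value -28

Answer: -28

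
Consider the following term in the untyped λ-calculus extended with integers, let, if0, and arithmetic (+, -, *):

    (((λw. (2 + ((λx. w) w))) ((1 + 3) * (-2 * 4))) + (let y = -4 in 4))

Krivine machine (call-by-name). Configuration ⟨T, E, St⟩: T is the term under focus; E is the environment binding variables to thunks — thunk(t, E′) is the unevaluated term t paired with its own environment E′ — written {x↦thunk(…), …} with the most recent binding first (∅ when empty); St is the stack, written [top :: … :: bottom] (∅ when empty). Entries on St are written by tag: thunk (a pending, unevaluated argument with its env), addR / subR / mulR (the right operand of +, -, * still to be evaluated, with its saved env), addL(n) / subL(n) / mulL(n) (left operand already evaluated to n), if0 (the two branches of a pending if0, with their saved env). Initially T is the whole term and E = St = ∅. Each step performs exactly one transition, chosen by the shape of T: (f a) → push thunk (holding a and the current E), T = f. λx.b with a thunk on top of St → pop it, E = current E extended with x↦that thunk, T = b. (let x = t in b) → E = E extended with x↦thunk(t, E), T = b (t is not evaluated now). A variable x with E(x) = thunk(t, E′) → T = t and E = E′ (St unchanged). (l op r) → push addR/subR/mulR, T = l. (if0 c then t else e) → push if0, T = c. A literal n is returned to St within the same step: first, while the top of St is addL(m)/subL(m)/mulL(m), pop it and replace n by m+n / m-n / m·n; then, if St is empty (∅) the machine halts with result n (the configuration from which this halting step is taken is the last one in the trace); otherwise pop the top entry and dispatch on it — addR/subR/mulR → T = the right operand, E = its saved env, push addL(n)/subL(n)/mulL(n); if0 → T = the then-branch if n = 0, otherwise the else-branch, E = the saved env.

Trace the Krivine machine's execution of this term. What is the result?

t=0: ⟨T=(((λw. (2 + ((λx. w) w))) ((1 + 3) * (-2 * 4))) + (let y = -4 in 4)); E=∅; St=∅⟩
t=1: ⟨T=((λw. (2 + ((λx. w) w))) ((1 + 3) * (-2 * 4))); E=∅; St=[addR]⟩
t=2: ⟨T=(λw. (2 + ((λx. w) w))); E=∅; St=[thunk :: addR]⟩
t=3: ⟨T=(2 + ((λx. w) w)); E={w↦thunk(((1 + 3) * (-2 * 4)), ∅)}; St=[addR]⟩
t=4: ⟨T=2; E={w↦thunk(((1 + 3) * (-2 * 4)), ∅)}; St=[addR :: addR]⟩
t=5: ⟨T=((λx. w) w); E={w↦thunk(((1 + 3) * (-2 * 4)), ∅)}; St=[addL(2) :: addR]⟩
t=6: ⟨T=(λx. w); E={w↦thunk(((1 + 3) * (-2 * 4)), ∅)}; St=[thunk :: addL(2) :: addR]⟩
t=7: ⟨T=w; E={x↦thunk(w, {w↦thunk(((1 + 3) * (-2 * 4)), ∅)}), w↦thunk(((1 + 3) * (-2 * 4)), ∅)}; St=[addL(2) :: addR]⟩
t=8: ⟨T=((1 + 3) * (-2 * 4)); E=∅; St=[addL(2) :: addR]⟩
t=9: ⟨T=(1 + 3); E=∅; St=[mulR :: addL(2) :: addR]⟩
t=10: ⟨T=1; E=∅; St=[addR :: mulR :: addL(2) :: addR]⟩
t=11: ⟨T=3; E=∅; St=[addL(1) :: mulR :: addL(2) :: addR]⟩
t=12: ⟨T=(-2 * 4); E=∅; St=[mulL(4) :: addL(2) :: addR]⟩
t=13: ⟨T=-2; E=∅; St=[mulR :: mulL(4) :: addL(2) :: addR]⟩
t=14: ⟨T=4; E=∅; St=[mulL(-2) :: mulL(4) :: addL(2) :: addR]⟩
t=15: ⟨T=(let y = -4 in 4); E=∅; St=[addL(-30)]⟩
t=16: ⟨T=4; E={y↦thunk(-4, ∅)}; St=[addL(-30)]⟩
→ final value -26

Answer: -26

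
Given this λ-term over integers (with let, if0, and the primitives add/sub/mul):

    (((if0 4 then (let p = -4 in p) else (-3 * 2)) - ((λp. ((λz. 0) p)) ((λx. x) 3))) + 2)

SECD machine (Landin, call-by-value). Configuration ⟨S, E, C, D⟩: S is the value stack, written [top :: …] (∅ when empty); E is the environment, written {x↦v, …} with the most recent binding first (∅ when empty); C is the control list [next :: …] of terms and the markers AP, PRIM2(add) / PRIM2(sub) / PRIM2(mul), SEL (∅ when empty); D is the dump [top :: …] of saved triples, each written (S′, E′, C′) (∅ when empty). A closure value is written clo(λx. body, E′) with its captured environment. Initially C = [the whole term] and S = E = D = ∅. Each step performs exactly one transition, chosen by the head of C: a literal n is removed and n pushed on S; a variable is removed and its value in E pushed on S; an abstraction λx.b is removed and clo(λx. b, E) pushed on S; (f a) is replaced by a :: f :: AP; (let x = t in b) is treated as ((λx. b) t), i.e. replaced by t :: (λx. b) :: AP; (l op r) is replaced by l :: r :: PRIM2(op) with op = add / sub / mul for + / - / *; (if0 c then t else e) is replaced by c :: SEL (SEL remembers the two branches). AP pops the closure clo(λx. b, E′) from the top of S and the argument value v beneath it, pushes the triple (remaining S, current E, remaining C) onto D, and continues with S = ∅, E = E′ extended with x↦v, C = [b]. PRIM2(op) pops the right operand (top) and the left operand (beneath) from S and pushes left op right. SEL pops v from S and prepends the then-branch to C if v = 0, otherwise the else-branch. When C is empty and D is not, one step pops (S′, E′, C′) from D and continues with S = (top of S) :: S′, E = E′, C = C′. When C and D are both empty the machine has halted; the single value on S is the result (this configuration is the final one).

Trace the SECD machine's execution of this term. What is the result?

[0] <S=∅, E=∅, C=[(((if0 4 then (let p = -4 in p) else (-3 * 2)) - ((λp. ((λz. 0) p)) ((λx. x) 3))) + 2)], D=∅>
[1] <S=∅, E=∅, C=[((if0 4 then (let p = -4 in p) else (-3 * 2)) - ((λp. ((λz. 0) p)) ((λx. x) 3))) :: 2 :: PRIM2(add)], D=∅>
[2] <S=∅, E=∅, C=[(if0 4 then (let p = -4 in p) else (-3 * 2)) :: ((λp. ((λz. 0) p)) ((λx. x) 3)) :: PRIM2(sub) :: 2 :: PRIM2(add)], D=∅>
[3] <S=∅, E=∅, C=[4 :: SEL :: ((λp. ((λz. 0) p)) ((λx. x) 3)) :: PRIM2(sub) :: 2 :: PRIM2(add)], D=∅>
[4] <S=[4], E=∅, C=[SEL :: ((λp. ((λz. 0) p)) ((λx. x) 3)) :: PRIM2(sub) :: 2 :: PRIM2(add)], D=∅>
[5] <S=∅, E=∅, C=[(-3 * 2) :: ((λp. ((λz. 0) p)) ((λx. x) 3)) :: PRIM2(sub) :: 2 :: PRIM2(add)], D=∅>
[6] <S=∅, E=∅, C=[-3 :: 2 :: PRIM2(mul) :: ((λp. ((λz. 0) p)) ((λx. x) 3)) :: PRIM2(sub) :: 2 :: PRIM2(add)], D=∅>
[7] <S=[-3], E=∅, C=[2 :: PRIM2(mul) :: ((λp. ((λz. 0) p)) ((λx. x) 3)) :: PRIM2(sub) :: 2 :: PRIM2(add)], D=∅>
[8] <S=[2 :: -3], E=∅, C=[PRIM2(mul) :: ((λp. ((λz. 0) p)) ((λx. x) 3)) :: PRIM2(sub) :: 2 :: PRIM2(add)], D=∅>
[9] <S=[-6], E=∅, C=[((λp. ((λz. 0) p)) ((λx. x) 3)) :: PRIM2(sub) :: 2 :: PRIM2(add)], D=∅>
[10] <S=[-6], E=∅, C=[((λx. x) 3) :: (λp. ((λz. 0) p)) :: AP :: PRIM2(sub) :: 2 :: PRIM2(add)], D=∅>
[11] <S=[-6], E=∅, C=[3 :: (λx. x) :: AP :: (λp. ((λz. 0) p)) :: AP :: PRIM2(sub) :: 2 :: PRIM2(add)], D=∅>
[12] <S=[3 :: -6], E=∅, C=[(λx. x) :: AP :: (λp. ((λz. 0) p)) :: AP :: PRIM2(sub) :: 2 :: PRIM2(add)], D=∅>
[13] <S=[clo(λx. x, ∅) :: 3 :: -6], E=∅, C=[AP :: (λp. ((λz. 0) p)) :: AP :: PRIM2(sub) :: 2 :: PRIM2(add)], D=∅>
[14] <S=∅, E={x↦3}, C=[x], D=[([-6], ∅, [(λp. ((λz. 0) p)) :: AP :: PRIM2(sub) :: 2 :: PRIM2(add)])]>
[15] <S=[3], E={x↦3}, C=∅, D=[([-6], ∅, [(λp. ((λz. 0) p)) :: AP :: PRIM2(sub) :: 2 :: PRIM2(add)])]>
[16] <S=[3 :: -6], E=∅, C=[(λp. ((λz. 0) p)) :: AP :: PRIM2(sub) :: 2 :: PRIM2(add)], D=∅>
[17] <S=[clo(λp. ((λz. 0) p), ∅) :: 3 :: -6], E=∅, C=[AP :: PRIM2(sub) :: 2 :: PRIM2(add)], D=∅>
[18] <S=∅, E={p↦3}, C=[((λz. 0) p)], D=[([-6], ∅, [PRIM2(sub) :: 2 :: PRIM2(add)])]>
[19] <S=∅, E={p↦3}, C=[p :: (λz. 0) :: AP], D=[([-6], ∅, [PRIM2(sub) :: 2 :: PRIM2(add)])]>
[20] <S=[3], E={p↦3}, C=[(λz. 0) :: AP], D=[([-6], ∅, [PRIM2(sub) :: 2 :: PRIM2(add)])]>
[21] <S=[clo(λz. 0, {p↦3}) :: 3], E={p↦3}, C=[AP], D=[([-6], ∅, [PRIM2(sub) :: 2 :: PRIM2(add)])]>
[22] <S=∅, E={z↦3, p↦3}, C=[0], D=[(∅, {p↦3}, ∅) :: ([-6], ∅, [PRIM2(sub) :: 2 :: PRIM2(add)])]>
[23] <S=[0], E={z↦3, p↦3}, C=∅, D=[(∅, {p↦3}, ∅) :: ([-6], ∅, [PRIM2(sub) :: 2 :: PRIM2(add)])]>
[24] <S=[0], E={p↦3}, C=∅, D=[([-6], ∅, [PRIM2(sub) :: 2 :: PRIM2(add)])]>
[25] <S=[0 :: -6], E=∅, C=[PRIM2(sub) :: 2 :: PRIM2(add)], D=∅>
[26] <S=[-6], E=∅, C=[2 :: PRIM2(add)], D=∅>
[27] <S=[2 :: -6], E=∅, C=[PRIM2(add)], D=∅>
[28] <S=[-4], E=∅, C=∅, D=∅>
→ final value -4

Answer: -4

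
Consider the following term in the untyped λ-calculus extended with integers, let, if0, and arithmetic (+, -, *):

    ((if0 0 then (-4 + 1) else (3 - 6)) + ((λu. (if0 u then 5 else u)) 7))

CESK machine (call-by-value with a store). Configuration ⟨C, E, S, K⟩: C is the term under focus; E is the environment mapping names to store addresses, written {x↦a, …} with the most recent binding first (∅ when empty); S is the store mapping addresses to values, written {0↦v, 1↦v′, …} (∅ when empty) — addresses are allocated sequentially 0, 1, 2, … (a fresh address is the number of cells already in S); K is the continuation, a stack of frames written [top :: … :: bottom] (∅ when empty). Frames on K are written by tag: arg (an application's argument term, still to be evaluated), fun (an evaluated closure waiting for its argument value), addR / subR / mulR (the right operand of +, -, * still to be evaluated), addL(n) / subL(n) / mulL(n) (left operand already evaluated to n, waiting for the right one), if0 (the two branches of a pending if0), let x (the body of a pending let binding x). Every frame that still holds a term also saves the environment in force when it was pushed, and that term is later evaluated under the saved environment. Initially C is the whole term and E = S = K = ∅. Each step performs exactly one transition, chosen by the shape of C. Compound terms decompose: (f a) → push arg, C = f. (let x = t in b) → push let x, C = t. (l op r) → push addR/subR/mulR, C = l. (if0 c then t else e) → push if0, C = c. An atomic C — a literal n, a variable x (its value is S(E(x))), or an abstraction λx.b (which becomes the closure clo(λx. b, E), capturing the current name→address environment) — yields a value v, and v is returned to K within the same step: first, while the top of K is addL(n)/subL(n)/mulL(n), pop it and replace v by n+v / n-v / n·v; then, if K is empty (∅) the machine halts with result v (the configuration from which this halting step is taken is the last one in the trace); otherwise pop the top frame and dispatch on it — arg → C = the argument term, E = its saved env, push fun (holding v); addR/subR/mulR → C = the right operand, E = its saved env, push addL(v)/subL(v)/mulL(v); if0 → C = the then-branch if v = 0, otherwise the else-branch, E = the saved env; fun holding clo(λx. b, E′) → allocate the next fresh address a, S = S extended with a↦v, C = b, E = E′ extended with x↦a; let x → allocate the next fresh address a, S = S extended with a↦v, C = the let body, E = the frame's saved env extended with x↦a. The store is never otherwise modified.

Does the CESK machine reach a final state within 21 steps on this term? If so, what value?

step 0: [C=((if0 0 then (-4 + 1) else (3 - 6)) + ((λu. (if0 u then 5 else u)) 7)) | E=∅ | S=∅ | K=∅]
step 1: [C=(if0 0 then (-4 + 1) else (3 - 6)) | E=∅ | S=∅ | K=[addR]]
step 2: [C=0 | E=∅ | S=∅ | K=[if0 :: addR]]
step 3: [C=(-4 + 1) | E=∅ | S=∅ | K=[addR]]
step 4: [C=-4 | E=∅ | S=∅ | K=[addR :: addR]]
step 5: [C=1 | E=∅ | S=∅ | K=[addL(-4) :: addR]]
step 6: [C=((λu. (if0 u then 5 else u)) 7) | E=∅ | S=∅ | K=[addL(-3)]]
step 7: [C=(λu. (if0 u then 5 else u)) | E=∅ | S=∅ | K=[arg :: addL(-3)]]
step 8: [C=7 | E=∅ | S=∅ | K=[fun :: addL(-3)]]
step 9: [C=(if0 u then 5 else u) | E={u↦0} | S={0↦7} | K=[addL(-3)]]
step 10: [C=u | E={u↦0} | S={0↦7} | K=[if0 :: addL(-3)]]
step 11: [C=u | E={u↦0} | S={0↦7} | K=[addL(-3)]]
→ final value 4

Answer: 4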